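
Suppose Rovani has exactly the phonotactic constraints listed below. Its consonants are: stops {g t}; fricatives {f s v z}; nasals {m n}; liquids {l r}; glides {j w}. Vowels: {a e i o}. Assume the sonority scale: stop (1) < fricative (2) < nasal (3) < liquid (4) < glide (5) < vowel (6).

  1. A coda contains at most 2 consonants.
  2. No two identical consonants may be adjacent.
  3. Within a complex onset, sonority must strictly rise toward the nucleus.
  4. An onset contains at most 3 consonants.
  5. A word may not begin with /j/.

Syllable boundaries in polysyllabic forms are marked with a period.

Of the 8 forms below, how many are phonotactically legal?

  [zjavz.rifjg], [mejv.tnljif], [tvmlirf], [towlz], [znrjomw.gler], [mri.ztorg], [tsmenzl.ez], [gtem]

[zjavz.rifjg] — violates constraint 1: syllable 2 coda /fjg/ has 3 consonants (> 2) → phonotactically illegal
[mejv.tnljif] — violates constraint 4: syllable 2 onset /tnlj/ has 4 consonants (> 3) → phonotactically illegal
[tvmlirf] — violates constraint 4: syllable 1 onset /tvml/ has 4 consonants (> 3) → phonotactically illegal
[towlz] — violates constraint 1: syllable 1 coda /wlz/ has 3 consonants (> 2) → phonotactically illegal
[znrjomw.gler] — violates constraint 4: syllable 1 onset /znrj/ has 4 consonants (> 3) → phonotactically illegal
[mri.ztorg] — violates constraint 3: syllable 2 onset /zt/: /z/ (fricative, 2) → /t/ (stop, 1) does not rise → phonotactically illegal
[tsmenzl.ez] — violates constraint 1: syllable 1 coda /nzl/ has 3 consonants (> 2) → phonotactically illegal
[gtem] — violates constraint 3: syllable 1 onset /gt/: /g/ (stop, 1) → /t/ (stop, 1) does not rise → phonotactically illegal
No form is phonotactically legal → 0.

0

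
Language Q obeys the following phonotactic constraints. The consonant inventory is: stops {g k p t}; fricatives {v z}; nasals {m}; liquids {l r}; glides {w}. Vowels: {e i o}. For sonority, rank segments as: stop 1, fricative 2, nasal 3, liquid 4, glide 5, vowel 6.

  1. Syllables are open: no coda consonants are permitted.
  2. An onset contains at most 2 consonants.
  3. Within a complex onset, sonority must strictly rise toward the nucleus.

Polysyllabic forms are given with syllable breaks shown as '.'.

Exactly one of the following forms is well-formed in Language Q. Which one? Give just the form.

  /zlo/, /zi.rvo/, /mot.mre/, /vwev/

/zlo/ — σ1 onset /zl/ (2→4 rises), coda /∅/ ok → well-formed
/zi.rvo/ — violates constraint 3: syllable 2 onset /rv/: /r/ (liquid, 4) → /v/ (fricative, 2) does not rise → ill-formed
/mot.mre/ — violates constraint 1: syllable 1 coda /t/ has 1 consonant (> 0) → ill-formed
/vwev/ — violates constraint 1: syllable 1 coda /v/ has 1 consonant (> 0) → ill-formed

/zlo/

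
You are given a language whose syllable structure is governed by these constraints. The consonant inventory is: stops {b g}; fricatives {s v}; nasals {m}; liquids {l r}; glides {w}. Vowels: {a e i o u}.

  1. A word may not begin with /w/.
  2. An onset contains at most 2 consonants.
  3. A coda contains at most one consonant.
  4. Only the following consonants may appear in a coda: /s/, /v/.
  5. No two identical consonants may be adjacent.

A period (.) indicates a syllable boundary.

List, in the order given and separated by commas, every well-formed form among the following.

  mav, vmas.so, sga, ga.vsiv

mav, sga, ga.vsiv

mav — σ1 onset /m/, coda /v/ ok → well-formed
vmas.so — violates constraint 5: adjacent identical consonants /ss/ → ill-formed
sga — σ1 onset /sg/ (2C), coda /∅/ ok → well-formed
ga.vsiv — σ1 onset /g/, coda /∅/ ok; σ2 onset /vs/ (2C), coda /v/ ok → well-formed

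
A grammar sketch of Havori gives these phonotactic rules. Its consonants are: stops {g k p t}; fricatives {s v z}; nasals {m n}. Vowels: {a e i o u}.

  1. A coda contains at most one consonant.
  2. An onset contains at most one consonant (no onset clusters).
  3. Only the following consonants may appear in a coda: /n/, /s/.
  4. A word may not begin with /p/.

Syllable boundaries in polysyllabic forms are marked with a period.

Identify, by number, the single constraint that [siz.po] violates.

3

[siz.po]: syllable 1 coda contains /z/, which is not a licensed coda consonant.
This is a violation of constraint 3: "Only the following consonants may appear in a coda: /n/, /s/."
The remaining constraints (1, 2, 4) are satisfied.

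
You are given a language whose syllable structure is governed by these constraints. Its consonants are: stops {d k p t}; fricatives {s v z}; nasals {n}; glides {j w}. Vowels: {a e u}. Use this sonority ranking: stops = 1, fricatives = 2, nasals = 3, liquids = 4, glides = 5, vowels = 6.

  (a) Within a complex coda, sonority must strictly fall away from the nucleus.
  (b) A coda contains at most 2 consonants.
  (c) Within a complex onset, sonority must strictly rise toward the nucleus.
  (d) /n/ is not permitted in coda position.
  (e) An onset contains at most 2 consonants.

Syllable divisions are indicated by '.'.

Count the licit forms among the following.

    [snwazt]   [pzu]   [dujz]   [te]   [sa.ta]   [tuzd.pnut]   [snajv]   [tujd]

[snwazt] — violates constraint (e): syllable 1 onset /snw/ has 3 consonants (> 2) → illicit
[pzu] — σ1 onset /pz/ (1→2 rises), coda /∅/ ok → licit
[dujz] — σ1 onset /d/, coda /jz/ (5→2 falls) ok → licit
[te] — σ1 onset /t/, coda /∅/ ok → licit
[sa.ta] — σ1 onset /s/, coda /∅/ ok; σ2 onset /t/, coda /∅/ ok → licit
[tuzd.pnut] — σ1 onset /t/, coda /zd/ (2→1 falls) ok; σ2 onset /pn/ (1→3 rises), coda /t/ ok → licit
[snajv] — σ1 onset /sn/ (2→3 rises), coda /jv/ (5→2 falls) ok → licit
[tujd] — σ1 onset /t/, coda /jd/ (5→1 falls) ok → licit
Licit: [pzu], [dujz], [te], [sa.ta], [tuzd.pnut], [snajv], [tujd] → 7.

7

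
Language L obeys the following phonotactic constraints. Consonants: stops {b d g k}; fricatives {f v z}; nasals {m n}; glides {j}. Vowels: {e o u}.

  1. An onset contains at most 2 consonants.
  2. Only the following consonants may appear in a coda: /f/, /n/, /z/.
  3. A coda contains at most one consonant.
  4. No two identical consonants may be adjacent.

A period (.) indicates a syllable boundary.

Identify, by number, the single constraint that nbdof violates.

nbdof: syllable 1 onset /nbd/ has 3 consonants (> 2).
This is a violation of constraint 1: "An onset contains at most 2 consonants."
The remaining constraints (2, 3, 4) are satisfied.

1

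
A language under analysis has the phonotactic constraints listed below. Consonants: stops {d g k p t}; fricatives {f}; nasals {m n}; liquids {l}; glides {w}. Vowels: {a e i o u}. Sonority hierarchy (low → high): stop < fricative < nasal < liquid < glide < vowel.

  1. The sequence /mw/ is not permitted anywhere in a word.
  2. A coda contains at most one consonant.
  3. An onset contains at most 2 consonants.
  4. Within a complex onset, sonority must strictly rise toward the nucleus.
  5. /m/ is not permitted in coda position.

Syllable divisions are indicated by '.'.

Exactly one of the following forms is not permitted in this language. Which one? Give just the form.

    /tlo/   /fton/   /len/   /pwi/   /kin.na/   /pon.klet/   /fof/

/fton/

/tlo/ — σ1 onset /tl/ (1→4 rises), coda /∅/ ok → permitted
/fton/ — violates constraint 4: syllable 1 onset /ft/: /f/ (fricative, 2) → /t/ (stop, 1) does not rise → not permitted
/len/ — σ1 onset /l/, coda /n/ ok → permitted
/pwi/ — σ1 onset /pw/ (1→5 rises), coda /∅/ ok → permitted
/kin.na/ — σ1 onset /k/, coda /n/ ok; σ2 onset /n/, coda /∅/ ok → permitted
/pon.klet/ — σ1 onset /p/, coda /n/ ok; σ2 onset /kl/ (1→4 rises), coda /t/ ok → permitted
/fof/ — σ1 onset /f/, coda /f/ ok → permitted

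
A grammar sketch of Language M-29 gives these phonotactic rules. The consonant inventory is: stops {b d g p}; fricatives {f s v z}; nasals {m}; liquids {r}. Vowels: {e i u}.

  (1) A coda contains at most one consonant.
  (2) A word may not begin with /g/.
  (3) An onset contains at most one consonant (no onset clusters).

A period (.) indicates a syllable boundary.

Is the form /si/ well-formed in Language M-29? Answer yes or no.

/si/ — σ1 onset /s/, coda /∅/ ok → well-formed

yes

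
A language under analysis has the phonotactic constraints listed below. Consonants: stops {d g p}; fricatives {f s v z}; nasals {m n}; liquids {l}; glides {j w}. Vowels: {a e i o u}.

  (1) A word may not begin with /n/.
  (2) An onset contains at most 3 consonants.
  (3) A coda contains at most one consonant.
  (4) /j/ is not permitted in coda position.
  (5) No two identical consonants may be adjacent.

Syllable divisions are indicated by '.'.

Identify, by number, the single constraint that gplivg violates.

3

gplivg: syllable 1 coda /vg/ has 2 consonants (> 1).
This is a violation of constraint 3: "A coda contains at most one consonant."
The remaining constraints (1, 2, 4, 5) are satisfied.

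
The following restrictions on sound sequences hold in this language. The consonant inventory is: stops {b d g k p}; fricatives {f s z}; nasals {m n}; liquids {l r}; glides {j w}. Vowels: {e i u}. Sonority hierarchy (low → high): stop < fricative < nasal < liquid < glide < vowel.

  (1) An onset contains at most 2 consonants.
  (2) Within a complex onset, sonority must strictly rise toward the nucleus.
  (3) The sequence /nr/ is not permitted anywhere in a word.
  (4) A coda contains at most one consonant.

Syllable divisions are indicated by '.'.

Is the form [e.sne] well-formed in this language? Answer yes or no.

yes

[e.sne] — σ1 onset /∅/, coda /∅/ ok; σ2 onset /sn/ (2→3 rises), coda /∅/ ok → well-formed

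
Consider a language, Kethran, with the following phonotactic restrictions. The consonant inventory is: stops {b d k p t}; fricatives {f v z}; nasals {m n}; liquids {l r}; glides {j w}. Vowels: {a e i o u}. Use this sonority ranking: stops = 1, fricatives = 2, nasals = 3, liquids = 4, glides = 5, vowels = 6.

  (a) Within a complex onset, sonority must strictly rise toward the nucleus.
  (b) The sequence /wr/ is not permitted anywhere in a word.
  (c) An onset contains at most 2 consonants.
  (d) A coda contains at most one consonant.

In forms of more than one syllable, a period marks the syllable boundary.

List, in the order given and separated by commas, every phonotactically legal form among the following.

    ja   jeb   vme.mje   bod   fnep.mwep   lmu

ja, jeb, vme.mje, bod, fnep.mwep

ja — σ1 onset /j/, coda /∅/ ok → phonotactically legal
jeb — σ1 onset /j/, coda /b/ ok → phonotactically legal
vme.mje — σ1 onset /vm/ (2→3 rises), coda /∅/ ok; σ2 onset /mj/ (3→5 rises), coda /∅/ ok → phonotactically legal
bod — σ1 onset /b/, coda /d/ ok → phonotactically legal
fnep.mwep — σ1 onset /fn/ (2→3 rises), coda /p/ ok; σ2 onset /mw/ (3→5 rises), coda /p/ ok → phonotactically legal
lmu — violates constraint (a): syllable 1 onset /lm/: /l/ (liquid, 4) → /m/ (nasal, 3) does not rise → phonotactically illegal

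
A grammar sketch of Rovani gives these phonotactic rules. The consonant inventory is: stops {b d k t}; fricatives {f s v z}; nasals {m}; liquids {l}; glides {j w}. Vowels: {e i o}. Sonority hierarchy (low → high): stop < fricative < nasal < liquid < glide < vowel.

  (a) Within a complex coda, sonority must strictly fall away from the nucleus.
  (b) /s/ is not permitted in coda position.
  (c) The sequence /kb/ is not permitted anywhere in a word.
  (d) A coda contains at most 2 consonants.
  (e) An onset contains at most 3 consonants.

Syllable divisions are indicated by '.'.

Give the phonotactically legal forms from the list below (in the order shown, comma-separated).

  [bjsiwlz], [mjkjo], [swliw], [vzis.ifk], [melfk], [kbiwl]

[bjsiwlz] — violates constraint (d): syllable 1 coda /wlz/ has 3 consonants (> 2) → phonotactically illegal
[mjkjo] — violates constraint (e): syllable 1 onset /mjkj/ has 4 consonants (> 3) → phonotactically illegal
[swliw] — σ1 onset /swl/ (3C), coda /w/ ok → phonotactically legal
[vzis.ifk] — violates constraint (b): syllable 1 coda contains /s/ → phonotactically illegal
[melfk] — violates constraint (d): syllable 1 coda /lfk/ has 3 consonants (> 2) → phonotactically illegal
[kbiwl] — violates constraint (c): contains banned sequence /kb/ → phonotactically illegal

[swliw]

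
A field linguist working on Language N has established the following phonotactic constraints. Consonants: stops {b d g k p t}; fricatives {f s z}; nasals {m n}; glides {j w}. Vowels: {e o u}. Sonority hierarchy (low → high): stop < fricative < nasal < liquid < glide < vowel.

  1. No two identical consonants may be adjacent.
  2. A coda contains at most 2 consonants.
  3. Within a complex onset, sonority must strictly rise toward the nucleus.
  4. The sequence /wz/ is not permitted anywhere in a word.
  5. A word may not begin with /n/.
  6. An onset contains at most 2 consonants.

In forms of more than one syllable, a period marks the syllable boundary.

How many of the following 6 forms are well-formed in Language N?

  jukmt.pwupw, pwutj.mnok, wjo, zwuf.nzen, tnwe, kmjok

jukmt.pwupw — violates constraint 2: syllable 1 coda /kmt/ has 3 consonants (> 2) → ill-formed
pwutj.mnok — violates constraint 3: syllable 2 onset /mn/: /m/ (nasal, 3) → /n/ (nasal, 3) does not rise → ill-formed
wjo — violates constraint 3: syllable 1 onset /wj/: /w/ (glide, 5) → /j/ (glide, 5) does not rise → ill-formed
zwuf.nzen — violates constraint 3: syllable 2 onset /nz/: /n/ (nasal, 3) → /z/ (fricative, 2) does not rise → ill-formed
tnwe — violates constraint 6: syllable 1 onset /tnw/ has 3 consonants (> 2) → ill-formed
kmjok — violates constraint 6: syllable 1 onset /kmj/ has 3 consonants (> 2) → ill-formed
No form is well-formed → 0.

0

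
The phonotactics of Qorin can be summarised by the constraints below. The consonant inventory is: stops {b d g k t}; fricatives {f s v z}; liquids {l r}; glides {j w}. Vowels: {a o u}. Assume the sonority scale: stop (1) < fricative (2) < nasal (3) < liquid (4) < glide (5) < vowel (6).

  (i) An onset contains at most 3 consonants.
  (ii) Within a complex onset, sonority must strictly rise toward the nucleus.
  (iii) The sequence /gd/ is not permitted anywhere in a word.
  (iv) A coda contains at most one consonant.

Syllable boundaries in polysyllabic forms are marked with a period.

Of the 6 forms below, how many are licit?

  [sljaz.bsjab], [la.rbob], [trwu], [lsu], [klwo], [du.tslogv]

[sljaz.bsjab] — σ1 onset /slj/ (2→4→5 rises), coda /z/ ok; σ2 onset /bsj/ (1→2→5 rises), coda /b/ ok → licit
[la.rbob] — violates constraint (ii): syllable 2 onset /rb/: /r/ (liquid, 4) → /b/ (stop, 1) does not rise → illicit
[trwu] — σ1 onset /trw/ (1→4→5 rises), coda /∅/ ok → licit
[lsu] — violates constraint (ii): syllable 1 onset /ls/: /l/ (liquid, 4) → /s/ (fricative, 2) does not rise → illicit
[klwo] — σ1 onset /klw/ (1→4→5 rises), coda /∅/ ok → licit
[du.tslogv] — violates constraint (iv): syllable 2 coda /gv/ has 2 consonants (> 1) → illicit
Licit: [sljaz.bsjab], [trwu], [klwo] → 3.

3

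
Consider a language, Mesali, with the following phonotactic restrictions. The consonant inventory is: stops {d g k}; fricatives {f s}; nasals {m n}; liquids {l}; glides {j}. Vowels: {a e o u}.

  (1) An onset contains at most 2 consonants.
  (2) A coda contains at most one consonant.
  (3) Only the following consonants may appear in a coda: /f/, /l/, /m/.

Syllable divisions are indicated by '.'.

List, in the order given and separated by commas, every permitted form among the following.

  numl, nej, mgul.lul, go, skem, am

mgul.lul, go, skem, am

numl — violates constraint 2: syllable 1 coda /ml/ has 2 consonants (> 1) → not permitted
nej — violates constraint 3: syllable 1 coda contains /j/, which is not a licensed coda consonant → not permitted
mgul.lul — σ1 onset /mg/ (2C), coda /l/ ok; σ2 onset /l/, coda /l/ ok → permitted
go — σ1 onset /g/, coda /∅/ ok → permitted
skem — σ1 onset /sk/ (2C), coda /m/ ok → permitted
am — σ1 onset /∅/, coda /m/ ok → permitted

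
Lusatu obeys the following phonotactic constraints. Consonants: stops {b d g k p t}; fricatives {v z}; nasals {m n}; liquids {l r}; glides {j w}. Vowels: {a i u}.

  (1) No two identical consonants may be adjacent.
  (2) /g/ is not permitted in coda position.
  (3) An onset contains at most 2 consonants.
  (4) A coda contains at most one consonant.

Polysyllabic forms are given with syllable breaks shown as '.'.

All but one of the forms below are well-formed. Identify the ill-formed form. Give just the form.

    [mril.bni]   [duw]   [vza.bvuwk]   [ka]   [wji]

[vza.bvuwk]

[mril.bni] — σ1 onset /mr/ (2C), coda /l/ ok; σ2 onset /bn/ (2C), coda /∅/ ok → well-formed
[duw] — σ1 onset /d/, coda /w/ ok → well-formed
[vza.bvuwk] — violates constraint 4: syllable 2 coda /wk/ has 2 consonants (> 1) → ill-formed
[ka] — σ1 onset /k/, coda /∅/ ok → well-formed
[wji] — σ1 onset /wj/ (2C), coda /∅/ ok → well-formed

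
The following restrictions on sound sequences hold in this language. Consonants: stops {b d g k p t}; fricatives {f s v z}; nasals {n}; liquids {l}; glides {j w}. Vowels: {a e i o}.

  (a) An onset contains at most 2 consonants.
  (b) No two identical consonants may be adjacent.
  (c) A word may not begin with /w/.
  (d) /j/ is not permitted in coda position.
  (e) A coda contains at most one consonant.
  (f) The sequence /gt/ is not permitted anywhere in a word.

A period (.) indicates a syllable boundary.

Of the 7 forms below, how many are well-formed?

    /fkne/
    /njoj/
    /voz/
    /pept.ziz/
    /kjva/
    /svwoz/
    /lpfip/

1

/fkne/ — violates constraint (a): syllable 1 onset /fkn/ has 3 consonants (> 2) → ill-formed
/njoj/ — violates constraint (d): syllable 1 coda contains /j/ → ill-formed
/voz/ — σ1 onset /v/, coda /z/ ok → well-formed
/pept.ziz/ — violates constraint (e): syllable 1 coda /pt/ has 2 consonants (> 1) → ill-formed
/kjva/ — violates constraint (a): syllable 1 onset /kjv/ has 3 consonants (> 2) → ill-formed
/svwoz/ — violates constraint (a): syllable 1 onset /svw/ has 3 consonants (> 2) → ill-formed
/lpfip/ — violates constraint (a): syllable 1 onset /lpf/ has 3 consonants (> 2) → ill-formed
Well-formed: /voz/ → 1.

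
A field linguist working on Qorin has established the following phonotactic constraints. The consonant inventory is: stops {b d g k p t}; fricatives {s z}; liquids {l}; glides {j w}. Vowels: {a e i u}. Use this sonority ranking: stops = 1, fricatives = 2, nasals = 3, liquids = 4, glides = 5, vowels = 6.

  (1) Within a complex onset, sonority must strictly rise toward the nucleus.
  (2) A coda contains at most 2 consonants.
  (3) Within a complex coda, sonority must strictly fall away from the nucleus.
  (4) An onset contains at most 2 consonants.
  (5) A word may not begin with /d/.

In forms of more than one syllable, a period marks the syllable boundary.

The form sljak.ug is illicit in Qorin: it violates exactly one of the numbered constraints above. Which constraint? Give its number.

sljak.ug: syllable 1 onset /slj/ has 3 consonants (> 2).
This is a violation of constraint 4: "An onset contains at most 2 consonants."
The remaining constraints (1, 2, 3, 5) are satisfied.

4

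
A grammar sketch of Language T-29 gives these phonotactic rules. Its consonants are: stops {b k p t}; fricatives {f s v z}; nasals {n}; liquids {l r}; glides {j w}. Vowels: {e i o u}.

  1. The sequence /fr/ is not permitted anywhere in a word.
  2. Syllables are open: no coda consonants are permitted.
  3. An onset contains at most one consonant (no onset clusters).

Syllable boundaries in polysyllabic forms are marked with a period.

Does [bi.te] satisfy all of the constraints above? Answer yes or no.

yes

[bi.te] — σ1 onset /b/, coda /∅/ ok; σ2 onset /t/, coda /∅/ ok → licit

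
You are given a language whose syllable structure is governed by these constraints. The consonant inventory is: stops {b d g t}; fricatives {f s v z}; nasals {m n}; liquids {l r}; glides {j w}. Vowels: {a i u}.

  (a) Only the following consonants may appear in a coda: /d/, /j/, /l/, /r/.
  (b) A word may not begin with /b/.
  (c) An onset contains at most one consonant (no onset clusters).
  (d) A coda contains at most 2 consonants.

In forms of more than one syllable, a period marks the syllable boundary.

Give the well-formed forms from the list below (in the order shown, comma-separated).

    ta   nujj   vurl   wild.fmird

ta, nujj, vurl

ta — σ1 onset /t/, coda /∅/ ok → well-formed
nujj — σ1 onset /n/, coda /jj/ (2C) ok → well-formed
vurl — σ1 onset /v/, coda /rl/ (2C) ok → well-formed
wild.fmird — violates constraint (c): syllable 2 onset /fm/ has 2 consonants (> 1) → ill-formed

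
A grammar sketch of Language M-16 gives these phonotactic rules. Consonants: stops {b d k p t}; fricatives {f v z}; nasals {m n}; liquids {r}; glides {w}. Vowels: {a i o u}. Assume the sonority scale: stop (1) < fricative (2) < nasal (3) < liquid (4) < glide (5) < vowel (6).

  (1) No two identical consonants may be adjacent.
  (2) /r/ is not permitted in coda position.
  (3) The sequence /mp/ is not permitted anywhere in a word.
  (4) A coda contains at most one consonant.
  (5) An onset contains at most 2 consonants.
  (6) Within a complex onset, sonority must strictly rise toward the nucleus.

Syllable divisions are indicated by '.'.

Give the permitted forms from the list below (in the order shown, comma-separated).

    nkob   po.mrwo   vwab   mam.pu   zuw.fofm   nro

vwab, nro

nkob — violates constraint 6: syllable 1 onset /nk/: /n/ (nasal, 3) → /k/ (stop, 1) does not rise → not permitted
po.mrwo — violates constraint 5: syllable 2 onset /mrw/ has 3 consonants (> 2) → not permitted
vwab — σ1 onset /vw/ (2→5 rises), coda /b/ ok → permitted
mam.pu — violates constraint 3: contains banned sequence /mp/ → not permitted
zuw.fofm — violates constraint 4: syllable 2 coda /fm/ has 2 consonants (> 1) → not permitted
nro — σ1 onset /nr/ (3→4 rises), coda /∅/ ok → permitted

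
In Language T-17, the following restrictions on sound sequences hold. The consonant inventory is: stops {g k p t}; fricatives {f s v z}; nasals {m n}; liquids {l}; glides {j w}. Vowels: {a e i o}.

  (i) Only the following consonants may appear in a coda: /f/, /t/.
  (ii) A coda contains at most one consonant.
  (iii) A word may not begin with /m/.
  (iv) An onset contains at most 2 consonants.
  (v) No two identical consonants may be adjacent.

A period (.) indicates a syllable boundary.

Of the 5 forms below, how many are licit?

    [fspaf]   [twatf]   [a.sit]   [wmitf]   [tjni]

[fspaf] — violates constraint (iv): syllable 1 onset /fsp/ has 3 consonants (> 2) → illicit
[twatf] — violates constraint (ii): syllable 1 coda /tf/ has 2 consonants (> 1) → illicit
[a.sit] — σ1 onset /∅/, coda /∅/ ok; σ2 onset /s/, coda /t/ ok → licit
[wmitf] — violates constraint (ii): syllable 1 coda /tf/ has 2 consonants (> 1) → illicit
[tjni] — violates constraint (iv): syllable 1 onset /tjn/ has 3 consonants (> 2) → illicit
Licit: [a.sit] → 1.

1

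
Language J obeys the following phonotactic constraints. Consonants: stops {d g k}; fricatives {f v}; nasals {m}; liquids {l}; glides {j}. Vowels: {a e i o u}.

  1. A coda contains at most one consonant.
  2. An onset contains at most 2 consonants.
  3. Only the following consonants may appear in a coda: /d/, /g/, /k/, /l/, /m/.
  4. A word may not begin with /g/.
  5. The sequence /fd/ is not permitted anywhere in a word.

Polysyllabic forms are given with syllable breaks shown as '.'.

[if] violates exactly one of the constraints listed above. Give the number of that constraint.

[if]: syllable 1 coda contains /f/, which is not a licensed coda consonant.
This is a violation of constraint 3: "Only the following consonants may appear in a coda: /d/, /g/, /k/, /l/, /m/."
The remaining constraints (1, 2, 4, 5) are satisfied.

3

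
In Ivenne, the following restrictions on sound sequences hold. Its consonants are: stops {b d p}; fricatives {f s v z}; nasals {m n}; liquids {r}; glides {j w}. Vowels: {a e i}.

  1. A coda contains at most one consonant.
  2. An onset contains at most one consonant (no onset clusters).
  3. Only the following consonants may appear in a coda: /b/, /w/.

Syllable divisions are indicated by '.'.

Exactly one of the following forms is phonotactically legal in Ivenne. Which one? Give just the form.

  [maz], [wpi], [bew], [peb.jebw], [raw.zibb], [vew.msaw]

[maz] — violates constraint 3: syllable 1 coda contains /z/, which is not a licensed coda consonant → phonotactically illegal
[wpi] — violates constraint 2: syllable 1 onset /wp/ has 2 consonants (> 1) → phonotactically illegal
[bew] — σ1 onset /b/, coda /w/ ok → phonotactically legal
[peb.jebw] — violates constraint 1: syllable 2 coda /bw/ has 2 consonants (> 1) → phonotactically illegal
[raw.zibb] — violates constraint 1: syllable 2 coda /bb/ has 2 consonants (> 1) → phonotactically illegal
[vew.msaw] — violates constraint 2: syllable 2 onset /ms/ has 2 consonants (> 1) → phonotactically illegal

[bew]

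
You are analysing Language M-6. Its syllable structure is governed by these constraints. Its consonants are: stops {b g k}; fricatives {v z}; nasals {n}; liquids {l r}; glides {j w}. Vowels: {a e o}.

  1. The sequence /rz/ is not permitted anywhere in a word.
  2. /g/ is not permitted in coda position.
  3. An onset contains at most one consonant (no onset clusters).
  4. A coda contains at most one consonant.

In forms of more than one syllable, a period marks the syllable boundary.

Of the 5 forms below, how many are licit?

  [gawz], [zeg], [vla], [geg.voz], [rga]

[gawz] — violates constraint 4: syllable 1 coda /wz/ has 2 consonants (> 1) → illicit
[zeg] — violates constraint 2: syllable 1 coda contains /g/ → illicit
[vla] — violates constraint 3: syllable 1 onset /vl/ has 2 consonants (> 1) → illicit
[geg.voz] — violates constraint 2: syllable 1 coda contains /g/ → illicit
[rga] — violates constraint 3: syllable 1 onset /rg/ has 2 consonants (> 1) → illicit
No form is licit → 0.

0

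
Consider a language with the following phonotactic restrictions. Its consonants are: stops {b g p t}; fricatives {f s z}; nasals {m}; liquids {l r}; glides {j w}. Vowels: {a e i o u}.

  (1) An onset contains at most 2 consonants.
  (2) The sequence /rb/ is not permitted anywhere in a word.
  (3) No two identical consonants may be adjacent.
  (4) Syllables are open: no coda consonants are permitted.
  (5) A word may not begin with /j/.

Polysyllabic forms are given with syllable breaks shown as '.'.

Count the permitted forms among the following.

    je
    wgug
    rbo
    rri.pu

0

je — violates constraint 5: word begins with /j/ → not permitted
wgug — violates constraint 4: syllable 1 coda /g/ has 1 consonant (> 0) → not permitted
rbo — violates constraint 2: contains banned sequence /rb/ → not permitted
rri.pu — violates constraint 3: adjacent identical consonants /rr/ → not permitted
No form is permitted → 0.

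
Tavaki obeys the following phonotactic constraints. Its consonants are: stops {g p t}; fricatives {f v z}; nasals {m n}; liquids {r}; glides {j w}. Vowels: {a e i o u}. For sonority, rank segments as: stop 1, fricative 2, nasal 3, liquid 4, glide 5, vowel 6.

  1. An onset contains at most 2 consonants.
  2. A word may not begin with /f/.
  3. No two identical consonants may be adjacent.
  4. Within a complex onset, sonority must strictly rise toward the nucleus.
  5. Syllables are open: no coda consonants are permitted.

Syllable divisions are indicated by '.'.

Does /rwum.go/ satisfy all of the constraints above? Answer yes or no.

no

/rwum.go/ — violates constraint 5: syllable 1 coda /m/ has 1 consonant (> 0) → illicit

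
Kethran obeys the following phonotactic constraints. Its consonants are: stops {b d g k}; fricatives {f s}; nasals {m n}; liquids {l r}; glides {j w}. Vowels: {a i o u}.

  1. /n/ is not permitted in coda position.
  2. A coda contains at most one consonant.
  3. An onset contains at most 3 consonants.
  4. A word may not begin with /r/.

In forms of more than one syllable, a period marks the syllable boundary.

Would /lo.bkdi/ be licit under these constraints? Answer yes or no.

yes

/lo.bkdi/ — σ1 onset /l/, coda /∅/ ok; σ2 onset /bkd/ (3C), coda /∅/ ok → licit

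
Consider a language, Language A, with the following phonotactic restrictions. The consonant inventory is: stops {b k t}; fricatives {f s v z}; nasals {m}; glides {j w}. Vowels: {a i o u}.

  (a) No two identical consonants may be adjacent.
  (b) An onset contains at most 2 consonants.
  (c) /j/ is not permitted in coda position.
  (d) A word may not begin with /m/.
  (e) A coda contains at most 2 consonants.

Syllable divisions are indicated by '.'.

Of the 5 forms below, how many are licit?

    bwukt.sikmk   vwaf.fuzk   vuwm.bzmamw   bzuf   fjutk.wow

bwukt.sikmk — violates constraint (e): syllable 2 coda /kmk/ has 3 consonants (> 2) → illicit
vwaf.fuzk — violates constraint (a): adjacent identical consonants /ff/ → illicit
vuwm.bzmamw — violates constraint (b): syllable 2 onset /bzm/ has 3 consonants (> 2) → illicit
bzuf — σ1 onset /bz/ (2C), coda /f/ ok → licit
fjutk.wow — σ1 onset /fj/ (2C), coda /tk/ (2C) ok; σ2 onset /w/, coda /w/ ok → licit
Licit: bzuf, fjutk.wow → 2.

2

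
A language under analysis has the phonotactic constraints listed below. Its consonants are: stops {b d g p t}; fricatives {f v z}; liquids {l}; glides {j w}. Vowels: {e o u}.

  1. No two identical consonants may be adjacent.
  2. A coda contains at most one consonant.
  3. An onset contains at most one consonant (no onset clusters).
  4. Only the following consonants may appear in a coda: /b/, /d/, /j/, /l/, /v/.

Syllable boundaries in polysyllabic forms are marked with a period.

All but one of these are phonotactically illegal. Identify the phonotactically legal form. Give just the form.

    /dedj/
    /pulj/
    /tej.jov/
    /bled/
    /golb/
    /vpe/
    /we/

/we/

/dedj/ — violates constraint 2: syllable 1 coda /dj/ has 2 consonants (> 1) → phonotactically illegal
/pulj/ — violates constraint 2: syllable 1 coda /lj/ has 2 consonants (> 1) → phonotactically illegal
/tej.jov/ — violates constraint 1: adjacent identical consonants /jj/ → phonotactically illegal
/bled/ — violates constraint 3: syllable 1 onset /bl/ has 2 consonants (> 1) → phonotactically illegal
/golb/ — violates constraint 2: syllable 1 coda /lb/ has 2 consonants (> 1) → phonotactically illegal
/vpe/ — violates constraint 3: syllable 1 onset /vp/ has 2 consonants (> 1) → phonotactically illegal
/we/ — σ1 onset /w/, coda /∅/ ok → phonotactically legal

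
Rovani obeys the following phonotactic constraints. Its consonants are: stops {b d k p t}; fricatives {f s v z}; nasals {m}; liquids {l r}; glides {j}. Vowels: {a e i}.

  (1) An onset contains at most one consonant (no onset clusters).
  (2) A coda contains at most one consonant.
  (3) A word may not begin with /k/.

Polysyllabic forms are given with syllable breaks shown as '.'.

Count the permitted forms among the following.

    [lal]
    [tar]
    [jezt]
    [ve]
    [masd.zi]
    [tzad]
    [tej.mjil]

[lal] — σ1 onset /l/, coda /l/ ok → permitted
[tar] — σ1 onset /t/, coda /r/ ok → permitted
[jezt] — violates constraint 2: syllable 1 coda /zt/ has 2 consonants (> 1) → not permitted
[ve] — σ1 onset /v/, coda /∅/ ok → permitted
[masd.zi] — violates constraint 2: syllable 1 coda /sd/ has 2 consonants (> 1) → not permitted
[tzad] — violates constraint 1: syllable 1 onset /tz/ has 2 consonants (> 1) → not permitted
[tej.mjil] — violates constraint 1: syllable 2 onset /mj/ has 2 consonants (> 1) → not permitted
Permitted: [lal], [tar], [ve] → 3.

3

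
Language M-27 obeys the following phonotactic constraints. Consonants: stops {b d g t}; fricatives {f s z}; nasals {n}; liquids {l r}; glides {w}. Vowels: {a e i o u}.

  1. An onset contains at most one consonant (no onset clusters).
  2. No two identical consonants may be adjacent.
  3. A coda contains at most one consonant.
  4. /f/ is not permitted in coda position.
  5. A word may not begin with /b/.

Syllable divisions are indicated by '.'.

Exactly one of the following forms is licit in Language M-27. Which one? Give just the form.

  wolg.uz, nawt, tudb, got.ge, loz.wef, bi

got.ge

wolg.uz — violates constraint 3: syllable 1 coda /lg/ has 2 consonants (> 1) → illicit
nawt — violates constraint 3: syllable 1 coda /wt/ has 2 consonants (> 1) → illicit
tudb — violates constraint 3: syllable 1 coda /db/ has 2 consonants (> 1) → illicit
got.ge — σ1 onset /g/, coda /t/ ok; σ2 onset /g/, coda /∅/ ok → licit
loz.wef — violates constraint 4: syllable 2 coda contains /f/ → illicit
bi — violates constraint 5: word begins with /b/ → illicit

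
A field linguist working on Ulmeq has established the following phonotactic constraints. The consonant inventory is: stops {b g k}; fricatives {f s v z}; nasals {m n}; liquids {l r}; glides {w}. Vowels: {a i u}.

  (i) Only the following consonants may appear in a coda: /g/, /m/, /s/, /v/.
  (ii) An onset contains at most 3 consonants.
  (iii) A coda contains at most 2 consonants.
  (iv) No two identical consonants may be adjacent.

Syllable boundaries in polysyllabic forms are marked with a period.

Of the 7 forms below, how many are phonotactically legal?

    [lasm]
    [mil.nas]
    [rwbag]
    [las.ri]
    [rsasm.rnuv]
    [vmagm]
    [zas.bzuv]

6

[lasm] — σ1 onset /l/, coda /sm/ (2C) ok → phonotactically legal
[mil.nas] — violates constraint (i): syllable 1 coda contains /l/, which is not a licensed coda consonant → phonotactically illegal
[rwbag] — σ1 onset /rwb/ (3C), coda /g/ ok → phonotactically legal
[las.ri] — σ1 onset /l/, coda /s/ ok; σ2 onset /r/, coda /∅/ ok → phonotactically legal
[rsasm.rnuv] — σ1 onset /rs/ (2C), coda /sm/ (2C) ok; σ2 onset /rn/ (2C), coda /v/ ok → phonotactically legal
[vmagm] — σ1 onset /vm/ (2C), coda /gm/ (2C) ok → phonotactically legal
[zas.bzuv] — σ1 onset /z/, coda /s/ ok; σ2 onset /bz/ (2C), coda /v/ ok → phonotactically legal
Phonotactically legal: [lasm], [rwbag], [las.ri], [rsasm.rnuv], [vmagm], [zas.bzuv] → 6.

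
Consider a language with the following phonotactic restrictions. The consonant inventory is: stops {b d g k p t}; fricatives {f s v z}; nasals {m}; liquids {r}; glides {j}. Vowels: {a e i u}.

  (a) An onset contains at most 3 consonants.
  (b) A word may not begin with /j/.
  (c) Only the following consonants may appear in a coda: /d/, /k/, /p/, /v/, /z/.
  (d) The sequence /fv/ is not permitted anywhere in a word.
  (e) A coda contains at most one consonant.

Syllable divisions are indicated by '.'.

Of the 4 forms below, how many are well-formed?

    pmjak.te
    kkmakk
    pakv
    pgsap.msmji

pmjak.te — σ1 onset /pmj/ (3C), coda /k/ ok; σ2 onset /t/, coda /∅/ ok → well-formed
kkmakk — violates constraint (e): syllable 1 coda /kk/ has 2 consonants (> 1) → ill-formed
pakv — violates constraint (e): syllable 1 coda /kv/ has 2 consonants (> 1) → ill-formed
pgsap.msmji — violates constraint (a): syllable 2 onset /msmj/ has 4 consonants (> 3) → ill-formed
Well-formed: pmjak.te → 1.

1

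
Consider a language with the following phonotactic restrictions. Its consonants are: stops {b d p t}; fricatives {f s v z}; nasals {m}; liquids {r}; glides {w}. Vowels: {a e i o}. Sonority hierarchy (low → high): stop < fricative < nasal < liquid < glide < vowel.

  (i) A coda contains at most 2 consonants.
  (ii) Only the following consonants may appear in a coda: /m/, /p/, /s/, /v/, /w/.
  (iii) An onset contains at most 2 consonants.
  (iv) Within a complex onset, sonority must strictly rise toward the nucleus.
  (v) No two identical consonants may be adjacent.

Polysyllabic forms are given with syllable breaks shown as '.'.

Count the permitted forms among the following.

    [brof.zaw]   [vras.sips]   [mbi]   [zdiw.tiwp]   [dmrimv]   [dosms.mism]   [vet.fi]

0

[brof.zaw] — violates constraint (ii): syllable 1 coda contains /f/, which is not a licensed coda consonant → not permitted
[vras.sips] — violates constraint (v): adjacent identical consonants /ss/ → not permitted
[mbi] — violates constraint (iv): syllable 1 onset /mb/: /m/ (nasal, 3) → /b/ (stop, 1) does not rise → not permitted
[zdiw.tiwp] — violates constraint (iv): syllable 1 onset /zd/: /z/ (fricative, 2) → /d/ (stop, 1) does not rise → not permitted
[dmrimv] — violates constraint (iii): syllable 1 onset /dmr/ has 3 consonants (> 2) → not permitted
[dosms.mism] — violates constraint (i): syllable 1 coda /sms/ has 3 consonants (> 2) → not permitted
[vet.fi] — violates constraint (ii): syllable 1 coda contains /t/, which is not a licensed coda consonant → not permitted
No form is permitted → 0.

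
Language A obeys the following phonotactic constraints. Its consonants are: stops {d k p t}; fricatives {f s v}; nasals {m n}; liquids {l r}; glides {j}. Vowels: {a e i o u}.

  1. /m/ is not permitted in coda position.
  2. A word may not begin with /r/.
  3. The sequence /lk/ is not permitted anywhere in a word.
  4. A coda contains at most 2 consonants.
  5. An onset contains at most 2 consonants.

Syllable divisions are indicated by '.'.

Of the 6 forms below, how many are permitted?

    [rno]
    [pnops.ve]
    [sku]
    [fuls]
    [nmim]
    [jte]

4

[rno] — violates constraint 2: word begins with /r/ → not permitted
[pnops.ve] — σ1 onset /pn/ (2C), coda /ps/ (2C) ok; σ2 onset /v/, coda /∅/ ok → permitted
[sku] — σ1 onset /sk/ (2C), coda /∅/ ok → permitted
[fuls] — σ1 onset /f/, coda /ls/ (2C) ok → permitted
[nmim] — violates constraint 1: syllable 1 coda contains /m/ → not permitted
[jte] — σ1 onset /jt/ (2C), coda /∅/ ok → permitted
Permitted: [pnops.ve], [sku], [fuls], [jte] → 4.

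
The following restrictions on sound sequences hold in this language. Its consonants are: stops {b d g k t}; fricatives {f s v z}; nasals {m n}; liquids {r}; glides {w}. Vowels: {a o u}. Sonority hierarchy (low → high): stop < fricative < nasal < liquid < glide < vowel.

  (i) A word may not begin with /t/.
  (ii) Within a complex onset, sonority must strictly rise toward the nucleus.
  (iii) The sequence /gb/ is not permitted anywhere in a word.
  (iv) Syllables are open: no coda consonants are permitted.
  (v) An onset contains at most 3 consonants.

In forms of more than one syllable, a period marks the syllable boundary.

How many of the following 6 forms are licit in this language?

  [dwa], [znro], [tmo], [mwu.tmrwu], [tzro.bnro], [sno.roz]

[dwa] — σ1 onset /dw/ (1→5 rises), coda /∅/ ok → licit
[znro] — σ1 onset /znr/ (2→3→4 rises), coda /∅/ ok → licit
[tmo] — violates constraint (i): word begins with /t/ → illicit
[mwu.tmrwu] — violates constraint (v): syllable 2 onset /tmrw/ has 4 consonants (> 3) → illicit
[tzro.bnro] — violates constraint (i): word begins with /t/ → illicit
[sno.roz] — violates constraint (iv): syllable 2 coda /z/ has 1 consonant (> 0) → illicit
Licit: [dwa], [znro] → 2.

2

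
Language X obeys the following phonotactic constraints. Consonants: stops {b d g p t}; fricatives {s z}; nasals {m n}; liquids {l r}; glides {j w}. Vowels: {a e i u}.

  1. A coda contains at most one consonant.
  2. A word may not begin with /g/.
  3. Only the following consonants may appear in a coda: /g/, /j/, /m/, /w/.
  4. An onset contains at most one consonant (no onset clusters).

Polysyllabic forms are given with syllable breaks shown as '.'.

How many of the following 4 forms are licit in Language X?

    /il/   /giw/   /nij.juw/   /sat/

/il/ — violates constraint 3: syllable 1 coda contains /l/, which is not a licensed coda consonant → illicit
/giw/ — violates constraint 2: word begins with /g/ → illicit
/nij.juw/ — σ1 onset /n/, coda /j/ ok; σ2 onset /j/, coda /w/ ok → licit
/sat/ — violates constraint 3: syllable 1 coda contains /t/, which is not a licensed coda consonant → illicit
Licit: /nij.juw/ → 1.

1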